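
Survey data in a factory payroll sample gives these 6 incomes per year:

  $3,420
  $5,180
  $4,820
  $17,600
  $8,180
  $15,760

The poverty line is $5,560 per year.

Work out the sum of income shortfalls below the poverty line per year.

$3,260

Poor units: $3,420, $4,820, $5,180 (q = 3 of N = 6).
Individual gaps: 5560−3420 = 2140; 5560−4820 = 740; 5560−5180 = 380.
Aggregate gap = $3,260.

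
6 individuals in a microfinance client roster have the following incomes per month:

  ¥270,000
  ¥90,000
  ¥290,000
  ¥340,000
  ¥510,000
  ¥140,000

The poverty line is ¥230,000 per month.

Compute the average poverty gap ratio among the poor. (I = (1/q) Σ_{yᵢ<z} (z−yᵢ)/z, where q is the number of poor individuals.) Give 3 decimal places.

0.500

Incomes under z: ¥90,000, ¥140,000 (q = 2 of N = 6).
Shortfall ratios (z−y)/z: 0.6087, 0.3913; sum = 1.000000.
The income-gap ratio divides by q (the poor only): 1.000000 / 2 = 0.500.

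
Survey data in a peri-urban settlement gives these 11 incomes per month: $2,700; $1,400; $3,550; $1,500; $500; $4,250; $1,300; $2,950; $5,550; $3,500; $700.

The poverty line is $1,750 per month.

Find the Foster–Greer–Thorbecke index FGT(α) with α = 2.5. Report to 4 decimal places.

Below the line: $500, $700, $1,300, $1,400, $1,500 (q = 5 of N = 11).
Gap ratios (z−y)/z: (1750−500)/1750 = 0.7143; (1750−700)/1750 = 0.6000; (1750−1300)/1750 = 0.2571; (1750−1400)/1750 = 0.2000; (1750−1500)/1750 = 0.1429.
Raised to α = 2.5: 0.43120; 0.27885; 0.03353; 0.01789; 0.00771.
Sum = 0.769188; FGT(2.5) = 0.769188 / 11 = 0.0699.

0.0699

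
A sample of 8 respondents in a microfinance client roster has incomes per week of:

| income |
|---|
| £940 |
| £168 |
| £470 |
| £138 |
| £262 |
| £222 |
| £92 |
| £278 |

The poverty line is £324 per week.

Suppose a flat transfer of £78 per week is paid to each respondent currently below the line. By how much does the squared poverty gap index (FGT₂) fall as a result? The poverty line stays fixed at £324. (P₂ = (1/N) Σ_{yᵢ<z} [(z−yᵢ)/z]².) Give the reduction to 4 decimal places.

Before: below the line — £92, £138, £168, £222, £262, £278; squared poverty gap index (FGT₂) = 0.153749.
After the £78 transfer: below the line — £170, £216, £246, £300; squared poverty gap index (FGT₂) = 0.050059.
Reduction = 0.153749 − 0.050059 = 0.1037.

0.1037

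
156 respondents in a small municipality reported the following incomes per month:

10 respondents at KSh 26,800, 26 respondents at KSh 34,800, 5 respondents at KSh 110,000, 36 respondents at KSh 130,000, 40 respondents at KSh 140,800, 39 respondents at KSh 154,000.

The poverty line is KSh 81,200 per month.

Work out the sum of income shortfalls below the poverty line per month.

Below the line: 10×KSh 26,800, 26×KSh 34,800 (q = 36 of N = 156).
Individual gaps: 10×(81200−26800) = 544000; 26×(81200−34800) = 1206400.
Aggregate gap = KSh 1,750,400.

KSh 1,750,400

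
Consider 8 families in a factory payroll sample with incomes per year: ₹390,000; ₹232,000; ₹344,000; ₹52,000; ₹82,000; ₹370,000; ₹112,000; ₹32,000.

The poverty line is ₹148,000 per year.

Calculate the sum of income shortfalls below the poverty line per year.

Below the line: ₹32,000, ₹52,000, ₹82,000, ₹112,000 (q = 4 of N = 8).
Individual gaps: 148000−32000 = 116000; 148000−52000 = 96000; 148000−82000 = 66000; 148000−112000 = 36000.
Aggregate gap = ₹314,000.

₹314,000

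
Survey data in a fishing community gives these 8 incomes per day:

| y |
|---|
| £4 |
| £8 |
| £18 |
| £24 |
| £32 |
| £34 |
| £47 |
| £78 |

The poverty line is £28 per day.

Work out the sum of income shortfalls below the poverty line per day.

Incomes under z: £4, £8, £18, £24 (q = 4 of N = 8).
Individual gaps: 28−4 = 24; 28−8 = 20; 28−18 = 10; 28−24 = 4.
Aggregate gap = £58.

£58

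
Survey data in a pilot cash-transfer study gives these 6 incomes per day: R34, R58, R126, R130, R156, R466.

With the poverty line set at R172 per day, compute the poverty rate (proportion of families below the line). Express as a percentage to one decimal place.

83.3%

5 of the 6 families have income below R172.
H = 5/6 = 83.3%.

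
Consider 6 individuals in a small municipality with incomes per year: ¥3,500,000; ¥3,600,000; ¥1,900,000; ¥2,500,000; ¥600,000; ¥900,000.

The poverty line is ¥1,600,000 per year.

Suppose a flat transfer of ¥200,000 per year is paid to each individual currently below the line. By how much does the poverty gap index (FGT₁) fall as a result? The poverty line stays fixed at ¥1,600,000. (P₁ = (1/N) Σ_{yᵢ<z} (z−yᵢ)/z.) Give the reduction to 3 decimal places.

0.042

Before: below the line — ¥600,000, ¥900,000; poverty gap index (FGT₁) = 0.17708.
After the ¥200,000 transfer: below the line — ¥800,000, ¥1,100,000; poverty gap index (FGT₁) = 0.13542.
Reduction = 0.17708 − 0.13542 = 0.042.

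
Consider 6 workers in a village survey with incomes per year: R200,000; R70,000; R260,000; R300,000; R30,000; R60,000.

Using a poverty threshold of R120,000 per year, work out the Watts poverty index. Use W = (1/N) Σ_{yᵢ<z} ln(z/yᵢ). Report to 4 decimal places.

0.4364

Incomes under z: R30,000, R60,000, R70,000 (q = 3 of N = 6).
Log shortfalls: ln(120000/30000) = 1.3863; ln(120000/60000) = 0.6931; ln(120000/70000) = 0.5390.
W = 2.618438 / 6 = 0.4364.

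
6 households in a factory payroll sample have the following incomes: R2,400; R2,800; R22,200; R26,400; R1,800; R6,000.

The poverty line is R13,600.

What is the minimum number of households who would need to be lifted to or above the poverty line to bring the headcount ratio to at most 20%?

3

4 of the 6 households are poor, so H = 4/6 = 0.667.
A headcount ratio of at most 20% allows at most ⌊0.20 × 6⌋ = 1 poor households.
So at least 4 − 1 = 3 must be lifted.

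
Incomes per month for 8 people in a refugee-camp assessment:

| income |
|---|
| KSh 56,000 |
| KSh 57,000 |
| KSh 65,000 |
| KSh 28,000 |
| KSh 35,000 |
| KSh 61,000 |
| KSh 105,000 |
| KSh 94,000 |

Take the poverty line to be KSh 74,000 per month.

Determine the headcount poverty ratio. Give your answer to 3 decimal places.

0.750

6 of the 8 people have income below KSh 74,000.
H = 6/8 = 0.750.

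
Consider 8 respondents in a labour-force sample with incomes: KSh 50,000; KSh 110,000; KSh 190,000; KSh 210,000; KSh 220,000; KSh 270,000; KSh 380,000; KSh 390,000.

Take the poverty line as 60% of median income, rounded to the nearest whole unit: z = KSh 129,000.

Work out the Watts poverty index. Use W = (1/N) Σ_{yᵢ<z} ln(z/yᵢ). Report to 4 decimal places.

Poor units: KSh 50,000, KSh 110,000 (q = 2 of N = 8).
ln(z/y) terms: ln(129000/50000) = 0.9478; ln(129000/110000) = 0.1593.
W = 1.107121 / 8 = 0.1384.

0.1384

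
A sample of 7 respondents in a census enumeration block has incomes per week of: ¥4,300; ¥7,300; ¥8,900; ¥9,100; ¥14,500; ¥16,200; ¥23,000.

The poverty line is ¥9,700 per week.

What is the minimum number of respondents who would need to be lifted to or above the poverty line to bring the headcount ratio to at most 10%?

4

Currently q = 4 of N = 7 are below the line (H = 0.571).
A headcount ratio of at most 10% allows at most ⌊0.10 × 7⌋ = 0 poor respondents.
So at least 4 − 0 = 4 must be lifted.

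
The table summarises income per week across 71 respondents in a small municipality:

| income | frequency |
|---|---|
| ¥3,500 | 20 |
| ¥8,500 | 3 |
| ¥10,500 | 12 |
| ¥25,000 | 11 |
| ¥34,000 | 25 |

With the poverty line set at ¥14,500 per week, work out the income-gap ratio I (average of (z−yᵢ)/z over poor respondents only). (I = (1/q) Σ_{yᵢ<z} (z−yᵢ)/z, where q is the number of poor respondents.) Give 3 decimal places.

0.564

Incomes under z: 20×¥3,500, 3×¥8,500, 12×¥10,500 (q = 35 of N = 71).
Relative gaps: 0.7586 (×20), 0.4138 (×3), 0.2759 (×12); sum = 19.724138.
The income-gap ratio divides by q (the poor only): 19.724138 / 35 = 0.564.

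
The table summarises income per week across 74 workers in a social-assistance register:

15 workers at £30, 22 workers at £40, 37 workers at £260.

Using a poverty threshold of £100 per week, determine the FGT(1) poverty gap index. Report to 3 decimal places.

0.320

Incomes under z: 15×£30, 22×£40 (q = 37 of N = 74).
Gap ratios (z−y)/z: (100−30)/100 = 0.7000 (×15); (100−40)/100 = 0.6000 (×22).
Sum of shortfalls = 23.700000; P₁ averages over all N: 23.700000 / 74 = 0.320.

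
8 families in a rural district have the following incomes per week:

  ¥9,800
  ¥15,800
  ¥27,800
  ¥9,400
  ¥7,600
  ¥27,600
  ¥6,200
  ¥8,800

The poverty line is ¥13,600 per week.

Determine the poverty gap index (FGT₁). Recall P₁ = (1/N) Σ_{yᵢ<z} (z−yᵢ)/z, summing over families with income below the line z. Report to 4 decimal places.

0.2408

Below z: ¥6,200, ¥7,600, ¥8,800, ¥9,400, ¥9,800 (q = 5 of N = 8).
Gap ratios (z−y)/z: (13600−6200)/13600 = 0.5441; (13600−7600)/13600 = 0.4412; (13600−8800)/13600 = 0.3529; (13600−9400)/13600 = 0.3088; (13600−9800)/13600 = 0.2794.
Sum of shortfalls = 1.926471; P₁ averages over all N: 1.926471 / 8 = 0.2408.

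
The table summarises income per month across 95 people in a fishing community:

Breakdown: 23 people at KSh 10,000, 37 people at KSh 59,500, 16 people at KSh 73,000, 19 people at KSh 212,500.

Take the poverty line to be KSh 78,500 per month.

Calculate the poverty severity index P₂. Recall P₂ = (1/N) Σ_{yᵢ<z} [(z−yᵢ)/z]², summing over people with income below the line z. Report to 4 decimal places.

Below z: 23×KSh 10,000, 37×KSh 59,500, 16×KSh 73,000 (q = 76 of N = 95).
Normalized shortfalls: (78500−10000)/78500 = 0.8726 (×23); (78500−59500)/78500 = 0.2420 (×37); (78500−73000)/78500 = 0.0701 (×16).
Squared: 0.7615 (×23); 0.0586 (×37); 0.0049 (×16).
Sum = 19.759463; P₂ = 19.759463 / 95 = 0.2080.

0.2080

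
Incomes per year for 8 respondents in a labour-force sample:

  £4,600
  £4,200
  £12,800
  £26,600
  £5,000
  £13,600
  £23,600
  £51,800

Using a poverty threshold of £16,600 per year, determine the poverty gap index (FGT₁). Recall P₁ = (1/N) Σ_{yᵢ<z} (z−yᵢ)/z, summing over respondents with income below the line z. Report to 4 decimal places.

0.3223

Incomes under z: £4,200, £4,600, £5,000, £12,800, £13,600 (q = 5 of N = 8).
Normalized shortfalls: (16600−4200)/16600 = 0.7470; (16600−4600)/16600 = 0.7229; (16600−5000)/16600 = 0.6988; (16600−12800)/16600 = 0.2289; (16600−13600)/16600 = 0.1807.
Sum of shortfalls = 2.578313; P₁ averages over all N: 2.578313 / 8 = 0.3223.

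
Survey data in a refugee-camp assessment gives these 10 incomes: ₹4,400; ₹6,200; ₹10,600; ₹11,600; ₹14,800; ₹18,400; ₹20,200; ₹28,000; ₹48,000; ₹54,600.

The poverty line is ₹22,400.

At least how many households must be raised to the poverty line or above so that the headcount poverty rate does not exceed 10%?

Currently q = 7 of N = 10 are below the line (H = 0.700).
A headcount ratio of at most 10% allows at most ⌊0.10 × 10⌋ = 1 poor households.
So at least 7 − 1 = 6 must be lifted.

6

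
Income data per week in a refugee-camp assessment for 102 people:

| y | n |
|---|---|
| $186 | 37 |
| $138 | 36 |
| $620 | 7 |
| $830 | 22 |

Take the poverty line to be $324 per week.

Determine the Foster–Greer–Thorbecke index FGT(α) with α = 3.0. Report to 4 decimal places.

Below z: 36×$138, 37×$186 (q = 73 of N = 102).
Gap ratios (z−y)/z: (324−138)/324 = 0.5741 (×36); (324−186)/324 = 0.4259 (×37).
Raised to α = 3.0: 0.18919 (×36); 0.07727 (×37).
Sum = 9.669861; FGT(3.0) = 9.669861 / 102 = 0.0948.

0.0948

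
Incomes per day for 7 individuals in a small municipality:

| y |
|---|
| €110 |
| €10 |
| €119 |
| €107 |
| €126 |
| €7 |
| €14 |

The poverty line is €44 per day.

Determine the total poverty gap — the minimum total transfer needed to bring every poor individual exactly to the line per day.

€101

Poor units: €7, €10, €14 (q = 3 of N = 7).
Individual gaps: 44−7 = 37; 44−10 = 34; 44−14 = 30.
Aggregate gap = €101.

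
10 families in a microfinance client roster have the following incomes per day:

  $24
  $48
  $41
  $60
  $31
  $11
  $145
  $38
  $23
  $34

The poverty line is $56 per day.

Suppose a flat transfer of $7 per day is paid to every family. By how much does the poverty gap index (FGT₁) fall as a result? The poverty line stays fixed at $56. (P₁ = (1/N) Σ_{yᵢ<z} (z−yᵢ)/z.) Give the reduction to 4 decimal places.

0.1000

Before: below the line — $11, $23, $24, $31, $34, $38, $41, $48; poverty gap index (FGT₁) = 0.353571.
After the $7 transfer: below the line — $18, $30, $31, $38, $41, $45, $48, $55; poverty gap index (FGT₁) = 0.253571.
Reduction = 0.353571 − 0.253571 = 0.1000.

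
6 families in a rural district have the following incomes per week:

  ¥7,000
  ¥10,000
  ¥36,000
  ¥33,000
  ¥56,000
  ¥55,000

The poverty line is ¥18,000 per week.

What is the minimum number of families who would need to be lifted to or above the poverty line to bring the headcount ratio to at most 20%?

1

Currently q = 2 of N = 6 are below the line (H = 0.333).
A headcount ratio of at most 20% allows at most ⌊0.20 × 6⌋ = 1 poor families.
So at least 2 − 1 = 1 must be lifted.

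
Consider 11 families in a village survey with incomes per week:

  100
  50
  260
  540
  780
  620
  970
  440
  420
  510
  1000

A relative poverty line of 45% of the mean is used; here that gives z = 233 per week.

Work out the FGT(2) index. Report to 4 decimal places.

Poor units: 50, 100 (q = 2 of N = 11).
Normalized shortfalls: (233−50)/233 = 0.7854; (233−100)/233 = 0.5708.
Squared: 0.6169; 0.3258.
Sum = 0.942696; P₂ = 0.942696 / 11 = 0.0857.

0.0857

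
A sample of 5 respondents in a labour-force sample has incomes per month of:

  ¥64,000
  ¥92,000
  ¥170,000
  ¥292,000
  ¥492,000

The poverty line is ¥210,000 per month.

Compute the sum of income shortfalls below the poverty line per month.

Incomes under z: ¥64,000, ¥92,000, ¥170,000 (q = 3 of N = 5).
Individual gaps: 210000−64000 = 146000; 210000−92000 = 118000; 210000−170000 = 40000.
Aggregate gap = ¥304,000.

¥304,000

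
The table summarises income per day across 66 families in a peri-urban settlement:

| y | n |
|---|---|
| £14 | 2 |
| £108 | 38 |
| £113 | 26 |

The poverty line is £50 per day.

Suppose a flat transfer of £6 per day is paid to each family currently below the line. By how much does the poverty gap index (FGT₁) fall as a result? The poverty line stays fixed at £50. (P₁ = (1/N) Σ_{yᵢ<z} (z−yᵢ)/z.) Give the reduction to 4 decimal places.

Before: below the line — 2×£14; poverty gap index (FGT₁) = 0.021818.
After the £6 transfer: below the line — 2×£20; poverty gap index (FGT₁) = 0.018182.
Reduction = 0.021818 − 0.018182 = 0.0036.

0.0036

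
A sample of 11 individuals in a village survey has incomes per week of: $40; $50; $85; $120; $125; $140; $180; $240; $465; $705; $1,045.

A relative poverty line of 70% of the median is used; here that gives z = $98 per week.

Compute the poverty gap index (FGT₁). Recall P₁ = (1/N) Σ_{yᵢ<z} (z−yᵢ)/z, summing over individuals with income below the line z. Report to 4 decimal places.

Poor units: $40, $50, $85 (q = 3 of N = 11).
Normalized shortfalls: (98−40)/98 = 0.5918; (98−50)/98 = 0.4898; (98−85)/98 = 0.1327.
Σ = 1.214286. Dividing by the full population N = 11 gives P₁ = 0.1104.

0.1104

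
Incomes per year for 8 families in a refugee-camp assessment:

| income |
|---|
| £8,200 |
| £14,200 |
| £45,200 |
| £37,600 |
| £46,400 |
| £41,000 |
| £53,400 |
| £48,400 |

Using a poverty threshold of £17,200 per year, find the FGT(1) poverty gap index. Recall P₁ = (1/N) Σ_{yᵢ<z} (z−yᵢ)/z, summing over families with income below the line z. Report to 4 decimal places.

Poor units: £8,200, £14,200 (q = 2 of N = 8).
Shortfall ratios: (17200−8200)/17200 = 0.5233; (17200−14200)/17200 = 0.1744.
Σ = 0.697674. Dividing by the full population N = 8 gives P₁ = 0.0872.

0.0872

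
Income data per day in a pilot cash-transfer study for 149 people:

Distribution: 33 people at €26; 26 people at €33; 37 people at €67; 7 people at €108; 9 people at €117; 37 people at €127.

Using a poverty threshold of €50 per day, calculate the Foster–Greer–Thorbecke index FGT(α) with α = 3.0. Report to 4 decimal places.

0.0314

Incomes under z: 33×€26, 26×€33 (q = 59 of N = 149).
Normalized shortfalls: (50−26)/50 = 0.4800 (×33); (50−33)/50 = 0.3400 (×26).
Raised to α = 3.0: 0.11059 (×33); 0.03930 (×26).
Sum = 4.671440; FGT(3.0) = 4.671440 / 149 = 0.0314.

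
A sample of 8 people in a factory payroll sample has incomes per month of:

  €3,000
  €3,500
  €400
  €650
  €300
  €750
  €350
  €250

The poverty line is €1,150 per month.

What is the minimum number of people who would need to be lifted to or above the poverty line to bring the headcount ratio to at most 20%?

Currently q = 6 of N = 8 are below the line (H = 0.750).
A headcount ratio of at most 20% allows at most ⌊0.20 × 8⌋ = 1 poor people.
So at least 6 − 1 = 5 must be lifted.

5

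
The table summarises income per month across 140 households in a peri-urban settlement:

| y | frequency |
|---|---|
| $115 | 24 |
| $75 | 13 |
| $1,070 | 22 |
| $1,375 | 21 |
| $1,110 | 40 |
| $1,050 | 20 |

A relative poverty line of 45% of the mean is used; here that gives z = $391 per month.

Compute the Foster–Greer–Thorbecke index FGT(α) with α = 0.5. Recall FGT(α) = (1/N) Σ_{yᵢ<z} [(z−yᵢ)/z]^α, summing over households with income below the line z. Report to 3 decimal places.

Below the line: 13×$75, 24×$115 (q = 37 of N = 140).
Shortfall ratios: (391−75)/391 = 0.8082 (×13); (391−115)/391 = 0.7059 (×24).
Raised to α = 0.5: 0.89899 (×13); 0.84017 (×24).
Sum = 31.850911; FGT(0.5) = 31.850911 / 140 = 0.228.

0.228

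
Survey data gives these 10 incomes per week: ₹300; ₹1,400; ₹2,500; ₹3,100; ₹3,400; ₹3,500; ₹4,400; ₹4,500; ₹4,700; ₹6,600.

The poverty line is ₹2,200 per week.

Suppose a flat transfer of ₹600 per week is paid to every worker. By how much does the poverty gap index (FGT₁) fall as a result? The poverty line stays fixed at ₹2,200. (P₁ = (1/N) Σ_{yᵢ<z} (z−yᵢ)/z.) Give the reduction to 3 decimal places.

Before: below the line — ₹300, ₹1,400; poverty gap index (FGT₁) = 0.12273.
After the ₹600 transfer: below the line — ₹900, ₹2,000; poverty gap index (FGT₁) = 0.06818.
Reduction = 0.12273 − 0.06818 = 0.055.

0.055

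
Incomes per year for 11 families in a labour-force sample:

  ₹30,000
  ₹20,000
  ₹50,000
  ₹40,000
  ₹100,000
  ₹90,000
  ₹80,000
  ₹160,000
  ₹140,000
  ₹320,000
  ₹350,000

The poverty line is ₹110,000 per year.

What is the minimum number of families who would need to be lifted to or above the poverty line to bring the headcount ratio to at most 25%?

Currently q = 7 of N = 11 are below the line (H = 0.636).
A headcount ratio of at most 25% allows at most ⌊0.25 × 11⌋ = 2 poor families.
So at least 7 − 2 = 5 must be lifted.

5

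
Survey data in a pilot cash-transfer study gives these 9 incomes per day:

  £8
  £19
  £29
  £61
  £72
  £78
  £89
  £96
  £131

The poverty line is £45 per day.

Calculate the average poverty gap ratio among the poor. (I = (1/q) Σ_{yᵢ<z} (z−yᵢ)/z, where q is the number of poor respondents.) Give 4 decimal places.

Poor units: £8, £19, £29 (q = 3 of N = 9).
Shortfall ratios (z−y)/z: 0.8222, 0.5778, 0.3556; sum = 1.755556.
I averages over the q = 3 poor units only: 1.755556 / 3 = 0.5852.

0.5852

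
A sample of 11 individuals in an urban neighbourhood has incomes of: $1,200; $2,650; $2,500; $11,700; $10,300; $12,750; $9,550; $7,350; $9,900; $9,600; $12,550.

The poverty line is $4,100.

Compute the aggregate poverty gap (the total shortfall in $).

Incomes under z: $1,200, $2,500, $2,650 (q = 3 of N = 11).
Individual gaps: 4100−1200 = 2900; 4100−2500 = 1600; 4100−2650 = 1450.
Aggregate gap = $5,950.

$5,950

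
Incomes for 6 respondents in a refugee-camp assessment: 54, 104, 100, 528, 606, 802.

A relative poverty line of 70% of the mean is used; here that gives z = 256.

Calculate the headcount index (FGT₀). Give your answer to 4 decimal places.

0.5000

3 of the 6 respondents have income below 256.
H = 3/6 = 0.5000.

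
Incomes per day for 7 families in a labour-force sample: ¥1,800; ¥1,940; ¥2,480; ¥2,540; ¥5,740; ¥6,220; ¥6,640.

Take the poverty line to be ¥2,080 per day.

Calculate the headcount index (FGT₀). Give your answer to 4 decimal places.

0.2857

2 of the 7 families have income below ¥2,080.
H = 2/7 = 0.2857.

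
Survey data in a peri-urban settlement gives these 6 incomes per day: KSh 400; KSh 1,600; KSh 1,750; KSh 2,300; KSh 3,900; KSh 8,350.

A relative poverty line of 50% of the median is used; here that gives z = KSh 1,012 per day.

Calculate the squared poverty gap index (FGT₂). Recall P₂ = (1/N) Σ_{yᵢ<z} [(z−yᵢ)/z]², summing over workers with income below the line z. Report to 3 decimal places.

0.061

Incomes under z: KSh 400 (q = 1 of N = 6).
Relative gaps: (1012−400)/1012 = 0.6047.
Squared: 0.3657.
Sum = 0.365714; P₂ = 0.365714 / 6 = 0.061.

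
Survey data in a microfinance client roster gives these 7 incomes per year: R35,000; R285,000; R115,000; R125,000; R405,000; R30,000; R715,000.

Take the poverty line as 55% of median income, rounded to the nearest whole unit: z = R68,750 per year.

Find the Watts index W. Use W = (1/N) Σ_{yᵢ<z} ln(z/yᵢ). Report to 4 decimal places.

0.2149

Incomes under z: R30,000, R35,000 (q = 2 of N = 7).
Log gaps: ln(68750/30000) = 0.8293; ln(68750/35000) = 0.6751.
W = 1.504408 / 7 = 0.2149.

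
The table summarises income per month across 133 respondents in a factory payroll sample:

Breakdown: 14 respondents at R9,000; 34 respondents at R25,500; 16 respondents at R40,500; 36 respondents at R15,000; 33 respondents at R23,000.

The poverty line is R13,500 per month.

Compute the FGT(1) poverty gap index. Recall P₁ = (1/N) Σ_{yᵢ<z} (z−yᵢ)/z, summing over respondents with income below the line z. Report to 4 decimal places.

0.0351

Poor units: 14×R9,000 (q = 14 of N = 133).
Normalized shortfalls: (13500−9000)/13500 = 0.3333 (×14).
Sum of shortfalls = 4.666667; P₁ averages over all N: 4.666667 / 133 = 0.0351.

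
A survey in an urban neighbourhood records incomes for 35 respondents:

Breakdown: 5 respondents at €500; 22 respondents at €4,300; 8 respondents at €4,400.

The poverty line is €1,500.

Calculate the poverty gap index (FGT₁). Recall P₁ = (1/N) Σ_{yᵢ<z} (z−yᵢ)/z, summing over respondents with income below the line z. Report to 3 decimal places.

0.095

Poor units: 5×€500 (q = 5 of N = 35).
Normalized shortfalls: (1500−500)/1500 = 0.6667 (×5).
Σ = 3.333333. Dividing by the full population N = 35 gives P₁ = 0.095.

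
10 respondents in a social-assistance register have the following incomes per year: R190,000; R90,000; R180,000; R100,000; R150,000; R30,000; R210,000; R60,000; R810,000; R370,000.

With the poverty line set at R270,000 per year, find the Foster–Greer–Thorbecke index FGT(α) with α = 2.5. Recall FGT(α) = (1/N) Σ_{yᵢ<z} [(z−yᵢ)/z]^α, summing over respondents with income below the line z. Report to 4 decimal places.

Poor units: R30,000, R60,000, R90,000, R100,000, R150,000, R180,000, R190,000, R210,000 (q = 8 of N = 10).
Gap ratios (z−y)/z: (270000−30000)/270000 = 0.8889; (270000−60000)/270000 = 0.7778; (270000−90000)/270000 = 0.6667; (270000−100000)/270000 = 0.6296; (270000−150000)/270000 = 0.4444; (270000−180000)/270000 = 0.3333; (270000−190000)/270000 = 0.2963; (270000−210000)/270000 = 0.2222.
Raised to α = 2.5: 0.74494; 0.53351; 0.36289; 0.31457; 0.13169; 0.06415; 0.04779; 0.02328.
Sum = 2.222799; FGT(2.5) = 2.222799 / 10 = 0.2223.

0.2223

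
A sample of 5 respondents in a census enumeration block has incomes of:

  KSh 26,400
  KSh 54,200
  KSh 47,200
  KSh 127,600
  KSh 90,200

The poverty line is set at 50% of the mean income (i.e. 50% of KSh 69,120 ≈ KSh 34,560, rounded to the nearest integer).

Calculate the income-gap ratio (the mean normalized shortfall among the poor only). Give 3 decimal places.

0.236

Incomes under z: KSh 26,400 (q = 1 of N = 5).
Relative gaps: 0.2361; sum = 0.236111.
I averages over the q = 1 poor units only: 0.236111 / 1 = 0.236.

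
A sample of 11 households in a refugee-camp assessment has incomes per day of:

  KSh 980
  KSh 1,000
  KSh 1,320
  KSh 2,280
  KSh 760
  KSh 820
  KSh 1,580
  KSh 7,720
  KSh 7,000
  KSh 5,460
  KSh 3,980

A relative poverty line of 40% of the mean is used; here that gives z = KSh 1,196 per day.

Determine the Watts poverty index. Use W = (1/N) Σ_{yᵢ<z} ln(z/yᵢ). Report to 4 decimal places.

0.1099

Below z: KSh 760, KSh 820, KSh 980, KSh 1,000 (q = 4 of N = 11).
Log gaps: ln(1196/760) = 0.4534; ln(1196/820) = 0.3774; ln(1196/980) = 0.1992; ln(1196/1000) = 0.1790.
W = 1.209021 / 11 = 0.1099.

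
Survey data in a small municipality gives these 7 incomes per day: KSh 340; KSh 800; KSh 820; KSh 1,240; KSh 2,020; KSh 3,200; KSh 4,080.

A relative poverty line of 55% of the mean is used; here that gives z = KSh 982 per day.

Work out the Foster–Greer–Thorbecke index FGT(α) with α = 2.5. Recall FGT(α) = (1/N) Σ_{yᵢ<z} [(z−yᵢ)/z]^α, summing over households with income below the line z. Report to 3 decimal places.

Poor units: KSh 340, KSh 800, KSh 820 (q = 3 of N = 7).
Normalized shortfalls: (982−340)/982 = 0.6538; (982−800)/982 = 0.1853; (982−820)/982 = 0.1650.
Raised to α = 2.5: 0.34559; 0.01479; 0.01105.
Sum = 0.371430; FGT(2.5) = 0.371430 / 7 = 0.053.

0.053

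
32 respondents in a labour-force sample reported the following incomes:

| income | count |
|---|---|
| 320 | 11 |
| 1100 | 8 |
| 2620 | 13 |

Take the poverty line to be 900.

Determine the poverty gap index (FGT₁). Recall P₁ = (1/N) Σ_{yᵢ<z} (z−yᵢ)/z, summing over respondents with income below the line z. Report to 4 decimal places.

Poor units: 11×320 (q = 11 of N = 32).
Normalized shortfalls: (900−320)/900 = 0.6444 (×11).
Σ = 7.088889. Dividing by the full population N = 32 gives P₁ = 0.2215.

0.2215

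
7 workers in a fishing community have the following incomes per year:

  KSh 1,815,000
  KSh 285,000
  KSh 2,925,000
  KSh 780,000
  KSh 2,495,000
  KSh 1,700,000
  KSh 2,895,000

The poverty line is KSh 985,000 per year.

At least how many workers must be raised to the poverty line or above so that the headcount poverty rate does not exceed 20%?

2 of the 7 workers are poor, so H = 2/7 = 0.286.
A headcount ratio of at most 20% allows at most ⌊0.20 × 7⌋ = 1 poor workers.
So at least 2 − 1 = 1 must be lifted.

1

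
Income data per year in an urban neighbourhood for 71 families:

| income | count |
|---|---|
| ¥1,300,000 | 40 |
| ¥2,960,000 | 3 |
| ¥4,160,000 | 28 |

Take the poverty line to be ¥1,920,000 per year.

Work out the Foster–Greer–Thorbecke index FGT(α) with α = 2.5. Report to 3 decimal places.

0.033

Incomes under z: 40×¥1,300,000 (q = 40 of N = 71).
Shortfall ratios: (1920000−1300000)/1920000 = 0.3229 (×40).
Raised to α = 2.5: 0.05926 (×40).
Sum = 2.370206; FGT(2.5) = 2.370206 / 71 = 0.033.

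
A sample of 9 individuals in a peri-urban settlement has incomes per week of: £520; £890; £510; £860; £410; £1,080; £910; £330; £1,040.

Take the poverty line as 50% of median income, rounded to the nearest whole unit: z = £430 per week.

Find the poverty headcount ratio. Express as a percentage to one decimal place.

2 of the 9 individuals have income below £430.
H = 2/9 = 22.2%.

22.2%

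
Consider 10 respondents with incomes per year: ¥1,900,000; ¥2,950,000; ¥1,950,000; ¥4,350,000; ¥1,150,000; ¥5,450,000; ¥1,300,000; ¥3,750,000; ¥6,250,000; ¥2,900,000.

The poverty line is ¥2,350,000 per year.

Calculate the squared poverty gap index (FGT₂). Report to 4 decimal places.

0.0526

Below z: ¥1,150,000, ¥1,300,000, ¥1,900,000, ¥1,950,000 (q = 4 of N = 10).
Relative gaps: (2350000−1150000)/2350000 = 0.5106; (2350000−1300000)/2350000 = 0.4468; (2350000−1900000)/2350000 = 0.1915; (2350000−1950000)/2350000 = 0.1702.
Squared: 0.2608; 0.1996; 0.0367; 0.0290.
Sum = 0.526030; P₂ = 0.526030 / 10 = 0.0526.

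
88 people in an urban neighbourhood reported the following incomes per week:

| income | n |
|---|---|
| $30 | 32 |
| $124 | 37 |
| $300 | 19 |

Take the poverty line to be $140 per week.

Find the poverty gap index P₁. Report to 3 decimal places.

Below z: 32×$30, 37×$124 (q = 69 of N = 88).
Normalized shortfalls: (140−30)/140 = 0.7857 (×32); (140−124)/140 = 0.1143 (×37).
Sum of shortfalls = 29.371429; P₁ averages over all N: 29.371429 / 88 = 0.334.

0.334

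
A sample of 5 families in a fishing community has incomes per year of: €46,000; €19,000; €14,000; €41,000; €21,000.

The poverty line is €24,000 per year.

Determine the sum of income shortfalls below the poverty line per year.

€18,000

Below z: €14,000, €19,000, €21,000 (q = 3 of N = 5).
Individual gaps: 24000−14000 = 10000; 24000−19000 = 5000; 24000−21000 = 3000.
Aggregate gap = €18,000.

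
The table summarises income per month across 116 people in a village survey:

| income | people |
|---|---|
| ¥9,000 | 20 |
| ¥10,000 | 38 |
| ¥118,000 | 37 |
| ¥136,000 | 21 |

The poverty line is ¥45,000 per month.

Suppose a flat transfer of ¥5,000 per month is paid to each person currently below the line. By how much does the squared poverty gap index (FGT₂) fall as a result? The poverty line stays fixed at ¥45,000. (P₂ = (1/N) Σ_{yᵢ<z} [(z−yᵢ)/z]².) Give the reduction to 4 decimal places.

0.0811

Before: below the line — 20×¥9,000, 38×¥10,000; squared poverty gap index (FGT₂) = 0.308514.
After the ¥5,000 transfer: below the line — 20×¥14,000, 38×¥15,000; squared poverty gap index (FGT₂) = 0.227416.
Reduction = 0.308514 − 0.227416 = 0.0811.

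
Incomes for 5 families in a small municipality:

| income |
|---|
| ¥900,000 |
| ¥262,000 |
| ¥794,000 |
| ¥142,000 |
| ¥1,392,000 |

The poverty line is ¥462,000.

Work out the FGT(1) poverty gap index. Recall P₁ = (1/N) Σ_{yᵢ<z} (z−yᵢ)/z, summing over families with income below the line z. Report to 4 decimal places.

Below the line: ¥142,000, ¥262,000 (q = 2 of N = 5).
Normalized shortfalls: (462000−142000)/462000 = 0.6926; (462000−262000)/462000 = 0.4329.
Sum of shortfalls = 1.125541; P₁ averages over all N: 1.125541 / 5 = 0.2251.

0.2251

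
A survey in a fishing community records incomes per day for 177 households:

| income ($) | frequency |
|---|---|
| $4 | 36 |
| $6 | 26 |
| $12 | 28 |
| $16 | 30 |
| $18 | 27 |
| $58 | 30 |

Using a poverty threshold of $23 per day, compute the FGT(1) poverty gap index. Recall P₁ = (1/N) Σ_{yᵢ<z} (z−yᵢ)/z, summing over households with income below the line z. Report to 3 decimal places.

Below the line: 36×$4, 26×$6, 28×$12, 30×$16, 27×$18 (q = 147 of N = 177).
Normalized shortfalls: (23−4)/23 = 0.8261 (×36); (23−6)/23 = 0.7391 (×26); (23−12)/23 = 0.4783 (×28); (23−16)/23 = 0.3043 (×30); (23−18)/23 = 0.2174 (×27).
Sum of shortfalls = 77.347826; P₁ averages over all N: 77.347826 / 177 = 0.437.

0.437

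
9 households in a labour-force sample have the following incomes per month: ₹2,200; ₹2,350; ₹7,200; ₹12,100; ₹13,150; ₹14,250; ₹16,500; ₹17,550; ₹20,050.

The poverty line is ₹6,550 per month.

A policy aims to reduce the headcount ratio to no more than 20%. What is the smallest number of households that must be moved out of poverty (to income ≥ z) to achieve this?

2 of the 9 households are poor, so H = 2/9 = 0.222.
A headcount ratio of at most 20% allows at most ⌊0.20 × 9⌋ = 1 poor households.
So at least 2 − 1 = 1 must be lifted.

1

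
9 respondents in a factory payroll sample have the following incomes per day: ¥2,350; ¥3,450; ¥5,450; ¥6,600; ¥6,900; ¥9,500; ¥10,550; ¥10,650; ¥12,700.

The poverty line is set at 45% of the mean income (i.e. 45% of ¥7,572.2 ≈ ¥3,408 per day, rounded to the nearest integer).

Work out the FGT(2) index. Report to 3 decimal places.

Below z: ¥2,350 (q = 1 of N = 9).
Shortfall ratios: (3408−2350)/3408 = 0.3104.
Squared: 0.0964.
Sum = 0.096377; P₂ = 0.096377 / 9 = 0.011.

0.011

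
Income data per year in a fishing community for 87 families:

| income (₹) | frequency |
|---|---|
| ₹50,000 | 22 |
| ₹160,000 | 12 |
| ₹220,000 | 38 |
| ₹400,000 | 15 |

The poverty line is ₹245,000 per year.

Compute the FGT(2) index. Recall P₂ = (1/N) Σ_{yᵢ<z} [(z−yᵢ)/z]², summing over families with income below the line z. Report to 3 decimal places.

Incomes under z: 22×₹50,000, 12×₹160,000, 38×₹220,000 (q = 72 of N = 87).
Normalized shortfalls: (245000−50000)/245000 = 0.7959 (×22); (245000−160000)/245000 = 0.3469 (×12); (245000−220000)/245000 = 0.1020 (×38).
Squared: 0.6335 (×22); 0.1204 (×12); 0.0104 (×38).
Sum = 15.776760; P₂ = 15.776760 / 87 = 0.181.

0.181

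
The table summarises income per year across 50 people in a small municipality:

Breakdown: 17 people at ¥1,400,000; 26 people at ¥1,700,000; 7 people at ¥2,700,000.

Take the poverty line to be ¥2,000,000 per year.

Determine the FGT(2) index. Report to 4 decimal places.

Below z: 17×¥1,400,000, 26×¥1,700,000 (q = 43 of N = 50).
Relative gaps: (2000000−1400000)/2000000 = 0.3000 (×17); (2000000−1700000)/2000000 = 0.1500 (×26).
Squared: 0.0900 (×17); 0.0225 (×26).
Sum = 2.115000; P₂ = 2.115000 / 50 = 0.0423.

0.0423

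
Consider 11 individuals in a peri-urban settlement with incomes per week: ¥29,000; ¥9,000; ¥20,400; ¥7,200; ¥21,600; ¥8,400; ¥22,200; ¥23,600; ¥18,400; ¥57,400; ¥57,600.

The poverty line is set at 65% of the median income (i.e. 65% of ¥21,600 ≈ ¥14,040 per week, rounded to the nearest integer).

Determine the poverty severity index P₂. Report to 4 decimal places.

0.0480

Below z: ¥7,200, ¥8,400, ¥9,000 (q = 3 of N = 11).
Shortfall ratios: (14040−7200)/14040 = 0.4872; (14040−8400)/14040 = 0.4017; (14040−9000)/14040 = 0.3590.
Squared: 0.2373; 0.1614; 0.1289.
Sum = 0.527577; P₂ = 0.527577 / 11 = 0.0480.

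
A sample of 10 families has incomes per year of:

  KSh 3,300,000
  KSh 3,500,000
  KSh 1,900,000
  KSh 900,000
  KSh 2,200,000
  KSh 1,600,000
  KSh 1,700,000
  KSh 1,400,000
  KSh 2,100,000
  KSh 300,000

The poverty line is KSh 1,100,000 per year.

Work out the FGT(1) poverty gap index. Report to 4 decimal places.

0.0909

Poor units: KSh 300,000, KSh 900,000 (q = 2 of N = 10).
Shortfall ratios: (1100000−300000)/1100000 = 0.7273; (1100000−900000)/1100000 = 0.1818.
Sum of shortfalls = 0.909091; P₁ averages over all N: 0.909091 / 10 = 0.0909.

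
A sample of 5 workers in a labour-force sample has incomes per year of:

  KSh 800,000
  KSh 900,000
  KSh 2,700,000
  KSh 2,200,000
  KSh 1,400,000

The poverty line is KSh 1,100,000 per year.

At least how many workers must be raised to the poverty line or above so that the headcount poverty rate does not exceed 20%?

1

Currently q = 2 of N = 5 are below the line (H = 0.400).
A headcount ratio of at most 20% allows at most ⌊0.20 × 5⌋ = 1 poor workers.
So at least 2 − 1 = 1 must be lifted.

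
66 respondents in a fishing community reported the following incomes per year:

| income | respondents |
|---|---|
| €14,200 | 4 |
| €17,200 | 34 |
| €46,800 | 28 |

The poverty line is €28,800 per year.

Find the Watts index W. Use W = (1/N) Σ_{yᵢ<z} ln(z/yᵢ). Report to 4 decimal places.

0.3084

Below z: 4×€14,200, 34×€17,200 (q = 38 of N = 66).
Log shortfalls: ln(28800/14200) = 0.7071 (×4); ln(28800/17200) = 0.5155 (×34).
W = 20.354378 / 66 = 0.3084.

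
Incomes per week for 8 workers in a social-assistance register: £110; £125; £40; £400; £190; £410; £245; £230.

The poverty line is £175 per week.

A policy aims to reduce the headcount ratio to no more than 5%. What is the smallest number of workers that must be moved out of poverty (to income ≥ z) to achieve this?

3

Currently q = 3 of N = 8 are below the line (H = 0.375).
A headcount ratio of at most 5% allows at most ⌊0.05 × 8⌋ = 0 poor workers.
So at least 3 − 0 = 3 must be lifted.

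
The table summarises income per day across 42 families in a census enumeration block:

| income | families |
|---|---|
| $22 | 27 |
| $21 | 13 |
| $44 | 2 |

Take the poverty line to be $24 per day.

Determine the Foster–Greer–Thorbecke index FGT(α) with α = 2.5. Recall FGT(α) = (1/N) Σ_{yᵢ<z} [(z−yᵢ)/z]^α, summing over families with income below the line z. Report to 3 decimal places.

Below the line: 13×$21, 27×$22 (q = 40 of N = 42).
Relative gaps: (24−21)/24 = 0.1250 (×13); (24−22)/24 = 0.0833 (×27).
Raised to α = 2.5: 0.00552 (×13); 0.00200 (×27).
Sum = 0.125942; FGT(2.5) = 0.125942 / 42 = 0.003.

0.003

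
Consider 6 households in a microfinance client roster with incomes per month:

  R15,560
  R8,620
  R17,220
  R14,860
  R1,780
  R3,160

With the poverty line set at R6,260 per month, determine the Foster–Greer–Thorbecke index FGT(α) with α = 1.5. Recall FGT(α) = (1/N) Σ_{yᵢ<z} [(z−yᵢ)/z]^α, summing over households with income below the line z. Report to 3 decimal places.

0.159

Poor units: R1,780, R3,160 (q = 2 of N = 6).
Relative gaps: (6260−1780)/6260 = 0.7157; (6260−3160)/6260 = 0.4952.
Raised to α = 1.5: 0.60542; 0.34848.
Sum = 0.953901; FGT(1.5) = 0.953901 / 6 = 0.159.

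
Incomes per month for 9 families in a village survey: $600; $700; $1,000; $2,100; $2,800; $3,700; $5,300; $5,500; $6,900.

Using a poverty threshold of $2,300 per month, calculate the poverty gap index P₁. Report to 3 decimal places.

0.232

Poor units: $600, $700, $1,000, $2,100 (q = 4 of N = 9).
Relative gaps: (2300−600)/2300 = 0.7391; (2300−700)/2300 = 0.6957; (2300−1000)/2300 = 0.5652; (2300−2100)/2300 = 0.0870.
Σ = 2.086957. Dividing by the full population N = 9 gives P₁ = 0.232.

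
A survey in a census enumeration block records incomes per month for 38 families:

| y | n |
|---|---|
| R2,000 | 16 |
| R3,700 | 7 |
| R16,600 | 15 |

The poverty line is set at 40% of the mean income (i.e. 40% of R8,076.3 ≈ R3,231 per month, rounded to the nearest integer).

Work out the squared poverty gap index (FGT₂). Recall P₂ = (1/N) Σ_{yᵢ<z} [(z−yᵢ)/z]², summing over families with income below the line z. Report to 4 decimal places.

Incomes under z: 16×R2,000 (q = 16 of N = 38).
Shortfall ratios: (3231−2000)/3231 = 0.3810 (×16).
Squared: 0.1452 (×16).
Sum = 2.322534; P₂ = 2.322534 / 38 = 0.0611.

0.0611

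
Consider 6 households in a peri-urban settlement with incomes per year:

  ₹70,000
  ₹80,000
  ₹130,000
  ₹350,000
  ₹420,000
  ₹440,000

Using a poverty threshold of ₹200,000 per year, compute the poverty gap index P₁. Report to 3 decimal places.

0.267

Below the line: ₹70,000, ₹80,000, ₹130,000 (q = 3 of N = 6).
Relative gaps: (200000−70000)/200000 = 0.6500; (200000−80000)/200000 = 0.6000; (200000−130000)/200000 = 0.3500.
Σ = 1.600000. Dividing by the full population N = 6 gives P₁ = 0.267.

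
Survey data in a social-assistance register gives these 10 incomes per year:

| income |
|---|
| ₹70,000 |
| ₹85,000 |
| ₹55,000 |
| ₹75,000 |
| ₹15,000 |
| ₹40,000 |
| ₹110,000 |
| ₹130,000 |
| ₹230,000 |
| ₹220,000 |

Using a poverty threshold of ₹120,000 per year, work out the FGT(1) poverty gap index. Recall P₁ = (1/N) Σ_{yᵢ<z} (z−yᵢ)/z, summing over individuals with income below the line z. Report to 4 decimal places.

0.3250

Below the line: ₹15,000, ₹40,000, ₹55,000, ₹70,000, ₹75,000, ₹85,000, ₹110,000 (q = 7 of N = 10).
Normalized shortfalls: (120000−15000)/120000 = 0.8750; (120000−40000)/120000 = 0.6667; (120000−55000)/120000 = 0.5417; (120000−70000)/120000 = 0.4167; (120000−75000)/120000 = 0.3750; (120000−85000)/120000 = 0.2917; (120000−110000)/120000 = 0.0833.
Σ = 3.250000. Dividing by the full population N = 10 gives P₁ = 0.3250.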